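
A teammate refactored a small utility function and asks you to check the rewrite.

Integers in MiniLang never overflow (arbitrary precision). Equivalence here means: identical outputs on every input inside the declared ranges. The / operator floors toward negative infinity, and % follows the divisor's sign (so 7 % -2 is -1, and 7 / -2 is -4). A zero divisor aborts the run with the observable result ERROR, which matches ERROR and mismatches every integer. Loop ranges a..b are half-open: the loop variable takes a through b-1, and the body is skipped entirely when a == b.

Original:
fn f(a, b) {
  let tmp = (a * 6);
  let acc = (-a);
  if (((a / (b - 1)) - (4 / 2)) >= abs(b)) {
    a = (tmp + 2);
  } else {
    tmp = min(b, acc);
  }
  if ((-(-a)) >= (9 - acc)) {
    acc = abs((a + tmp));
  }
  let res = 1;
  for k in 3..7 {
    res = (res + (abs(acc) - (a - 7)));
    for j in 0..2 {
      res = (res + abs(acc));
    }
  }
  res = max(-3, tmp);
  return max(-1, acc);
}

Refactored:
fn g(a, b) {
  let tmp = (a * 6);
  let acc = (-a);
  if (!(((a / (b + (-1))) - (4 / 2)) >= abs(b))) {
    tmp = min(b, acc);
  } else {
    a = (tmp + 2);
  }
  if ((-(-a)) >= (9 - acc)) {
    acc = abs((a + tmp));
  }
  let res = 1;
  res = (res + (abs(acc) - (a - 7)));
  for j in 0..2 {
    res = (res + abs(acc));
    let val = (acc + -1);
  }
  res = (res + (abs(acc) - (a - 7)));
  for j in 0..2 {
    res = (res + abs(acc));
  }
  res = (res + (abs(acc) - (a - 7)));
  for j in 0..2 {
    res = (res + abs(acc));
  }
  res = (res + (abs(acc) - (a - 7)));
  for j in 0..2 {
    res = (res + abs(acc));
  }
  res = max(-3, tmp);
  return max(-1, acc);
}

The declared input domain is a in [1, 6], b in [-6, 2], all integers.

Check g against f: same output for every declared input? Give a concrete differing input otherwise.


Side by side, the visible changes include: arithmetic usage differs; also min/max/abs usage differs; also local variable names differ; also statement counts differ; also boolean connective usage differs; also loop structure differs; also constant usage differs.
Spot check at a=2, b=1 — f: tmp = 12; acc = -2; division by zero -> ERROR. g: tmp = 12; acc = -2; division by zero -> ERROR. Both give ERROR.
Across all 54 domain points the two functions coincide.
verdict: equivalent


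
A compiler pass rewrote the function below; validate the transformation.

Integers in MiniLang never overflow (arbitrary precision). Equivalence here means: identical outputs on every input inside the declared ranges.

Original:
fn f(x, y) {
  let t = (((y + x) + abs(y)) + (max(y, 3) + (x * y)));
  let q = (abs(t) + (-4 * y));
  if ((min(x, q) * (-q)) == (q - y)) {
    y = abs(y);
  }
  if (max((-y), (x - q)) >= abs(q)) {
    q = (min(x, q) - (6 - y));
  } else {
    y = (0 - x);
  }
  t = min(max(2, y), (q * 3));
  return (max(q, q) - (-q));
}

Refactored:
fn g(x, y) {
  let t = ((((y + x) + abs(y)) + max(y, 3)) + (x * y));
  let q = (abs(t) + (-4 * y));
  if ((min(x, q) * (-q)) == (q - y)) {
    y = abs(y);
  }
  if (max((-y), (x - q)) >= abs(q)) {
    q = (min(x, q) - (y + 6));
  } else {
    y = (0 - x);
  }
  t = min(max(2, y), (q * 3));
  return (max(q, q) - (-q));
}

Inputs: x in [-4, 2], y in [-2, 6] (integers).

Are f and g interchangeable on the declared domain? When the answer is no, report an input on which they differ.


Take x=0, y=2.
f: t = 7; q = -1; ((min(x, q) * (-q)) == (q - y)) -> false; (max((-y), (x - q)) >= abs(q)) -> true; q = -5; t = -15; return -10
g: t = 7; q = -1; ((min(x, q) * (-q)) == (q - y)) -> false; (max((-y), (x - q)) >= abs(q)) -> true; q = -9; t = -27; return -18
-10 and -18 differ, so these are not the same function on this domain.
verdict: not equivalent; witness: x=0, y=2


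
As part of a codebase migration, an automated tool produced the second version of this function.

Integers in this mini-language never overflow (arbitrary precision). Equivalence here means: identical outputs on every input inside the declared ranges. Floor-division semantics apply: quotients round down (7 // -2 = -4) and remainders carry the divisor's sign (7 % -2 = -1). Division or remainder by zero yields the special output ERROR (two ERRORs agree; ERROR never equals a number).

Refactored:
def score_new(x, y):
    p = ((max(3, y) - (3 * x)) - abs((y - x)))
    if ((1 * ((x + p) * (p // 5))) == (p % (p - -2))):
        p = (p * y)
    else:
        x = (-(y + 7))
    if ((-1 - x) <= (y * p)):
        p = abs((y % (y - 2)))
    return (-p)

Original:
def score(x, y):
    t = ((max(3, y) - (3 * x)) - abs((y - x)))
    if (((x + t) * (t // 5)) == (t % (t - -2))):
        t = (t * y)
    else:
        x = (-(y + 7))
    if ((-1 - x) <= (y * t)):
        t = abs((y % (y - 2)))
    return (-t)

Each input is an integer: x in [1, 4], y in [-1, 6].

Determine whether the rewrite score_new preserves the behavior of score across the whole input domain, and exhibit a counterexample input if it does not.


Comparing the listings, the differences include: constant usage differs; and arithmetic usage differs; and local variable names differ.
One worked example (x=1, y=3) — score: t=-2, then a zero divisor aborts: ERROR; score_new: p=-2, then a zero divisor aborts: ERROR; agreement on ERROR.
Checked all 32 inputs in the declared domain: the outputs agree on every one.
verdict: equivalent


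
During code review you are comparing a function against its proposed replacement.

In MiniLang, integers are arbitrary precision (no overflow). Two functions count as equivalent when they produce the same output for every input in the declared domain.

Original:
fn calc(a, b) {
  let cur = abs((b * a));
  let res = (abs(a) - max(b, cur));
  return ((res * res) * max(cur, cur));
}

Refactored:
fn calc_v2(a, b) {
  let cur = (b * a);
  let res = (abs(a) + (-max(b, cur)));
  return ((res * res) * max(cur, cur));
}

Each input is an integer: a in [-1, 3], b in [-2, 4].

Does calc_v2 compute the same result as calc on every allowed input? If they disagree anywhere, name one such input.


Take a=-1, b=2.
calc: cur := 2 | res := -1 | result 2
calc_v2: cur := -2 | res := -1 | result -2
2 vs -2 — the two versions disagree here.
verdict: not equivalent; witness: a=-1, b=2


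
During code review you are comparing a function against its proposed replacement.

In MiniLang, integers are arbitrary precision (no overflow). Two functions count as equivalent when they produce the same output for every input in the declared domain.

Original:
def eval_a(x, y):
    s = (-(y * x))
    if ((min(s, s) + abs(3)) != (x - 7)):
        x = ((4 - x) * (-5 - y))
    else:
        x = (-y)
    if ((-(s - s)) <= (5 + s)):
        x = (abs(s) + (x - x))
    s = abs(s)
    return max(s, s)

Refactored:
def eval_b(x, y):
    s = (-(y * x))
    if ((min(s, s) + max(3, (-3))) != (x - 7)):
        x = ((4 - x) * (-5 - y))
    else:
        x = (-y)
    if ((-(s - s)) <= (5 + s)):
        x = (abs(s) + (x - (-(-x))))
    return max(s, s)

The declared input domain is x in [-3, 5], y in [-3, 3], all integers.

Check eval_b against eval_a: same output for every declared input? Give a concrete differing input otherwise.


Consider the input x=-3, y=-3.
eval_a: s becomes -9; next ((min(s, s) + abs(3)) != (x - 7)) evaluates to true; next x becomes -14; next ((-(s - s)) <= (5 + s)) evaluates to false; next s becomes 9; next final value 9
eval_b: s becomes -9; next ((min(s, s) + max(3, (-3))) != (x - 7)) evaluates to true; next x becomes -14; next ((-(s - s)) <= (5 + s)) evaluates to false; next final value -9
9 and -9 differ, so these are not the same function on this domain.
verdict: not equivalent; witness: x=-3, y=-3


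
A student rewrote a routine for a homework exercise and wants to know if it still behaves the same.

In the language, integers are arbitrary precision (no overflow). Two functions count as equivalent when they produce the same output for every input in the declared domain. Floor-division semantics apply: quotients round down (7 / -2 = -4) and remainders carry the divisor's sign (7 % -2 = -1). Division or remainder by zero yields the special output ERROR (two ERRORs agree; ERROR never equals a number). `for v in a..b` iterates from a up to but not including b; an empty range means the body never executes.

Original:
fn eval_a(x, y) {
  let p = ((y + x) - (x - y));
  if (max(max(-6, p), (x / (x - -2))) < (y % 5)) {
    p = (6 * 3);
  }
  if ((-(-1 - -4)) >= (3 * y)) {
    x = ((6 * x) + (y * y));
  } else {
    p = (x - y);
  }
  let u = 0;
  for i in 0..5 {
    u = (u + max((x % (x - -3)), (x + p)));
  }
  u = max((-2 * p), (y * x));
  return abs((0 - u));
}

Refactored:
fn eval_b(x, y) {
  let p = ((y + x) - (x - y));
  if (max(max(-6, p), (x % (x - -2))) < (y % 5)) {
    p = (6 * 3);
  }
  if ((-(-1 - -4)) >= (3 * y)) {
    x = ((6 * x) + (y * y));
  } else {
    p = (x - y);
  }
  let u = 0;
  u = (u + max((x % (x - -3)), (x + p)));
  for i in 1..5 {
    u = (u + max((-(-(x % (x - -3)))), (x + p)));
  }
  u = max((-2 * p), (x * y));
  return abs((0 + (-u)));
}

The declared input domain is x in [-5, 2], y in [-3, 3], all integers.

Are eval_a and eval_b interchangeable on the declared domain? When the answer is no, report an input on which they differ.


Not equivalent: x=2, y=-3 separates them (36 vs 12).
eval_a: p = -6; (max(max(-6, p), (x / (x - -2))) < (y % 5)) -> true; p = 18; ((-(-1 - -4)) >= (3 * y)) -> true; x = 21; u = 0; [i=0]; u = 39; [i=1]; u = 78; [i=2]; u = 117; [i=3]; u = 156; [i=4]; u = 195; u = -36; return 36
eval_b: p = -6; (max(max(-6, p), (x % (x - -2))) < (y % 5)) -> false; ((-(-1 - -4)) >= (3 * y)) -> true; x = 21; u = 0; u = 21; [i=1]; u = 42; [i=2]; u = 63; [i=3]; u = 84; [i=4]; u = 105; u = 12; return 12
verdict: not equivalent; witness: x=2, y=-3


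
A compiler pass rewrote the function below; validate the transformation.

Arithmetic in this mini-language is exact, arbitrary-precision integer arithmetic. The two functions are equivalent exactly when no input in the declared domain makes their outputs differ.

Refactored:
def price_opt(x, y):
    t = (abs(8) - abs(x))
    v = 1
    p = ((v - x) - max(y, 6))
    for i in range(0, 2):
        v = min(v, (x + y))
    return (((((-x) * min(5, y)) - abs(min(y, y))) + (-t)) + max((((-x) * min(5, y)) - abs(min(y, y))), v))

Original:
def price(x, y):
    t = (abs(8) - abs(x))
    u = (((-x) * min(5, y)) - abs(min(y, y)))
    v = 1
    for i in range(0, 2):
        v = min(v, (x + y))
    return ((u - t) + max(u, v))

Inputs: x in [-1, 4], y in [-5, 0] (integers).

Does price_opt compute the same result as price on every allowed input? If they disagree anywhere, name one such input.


Reading the diff, among the changes: constant usage differs; local variable names differ; min/max/abs usage differs; arithmetic usage differs.
As a probe, take x=4, y=0: price runs t = 4; u = 0; v = 1; [i=0]; v = 1; [i=1]; v = 1; return -3; price_opt runs t = 4; v = 1; p = -9; [i=0]; v = 1; [i=1]; v = 1; return -3; both end at -3.
Checked all 36 inputs in the declared domain: the outputs agree on every one.
verdict: equivalent


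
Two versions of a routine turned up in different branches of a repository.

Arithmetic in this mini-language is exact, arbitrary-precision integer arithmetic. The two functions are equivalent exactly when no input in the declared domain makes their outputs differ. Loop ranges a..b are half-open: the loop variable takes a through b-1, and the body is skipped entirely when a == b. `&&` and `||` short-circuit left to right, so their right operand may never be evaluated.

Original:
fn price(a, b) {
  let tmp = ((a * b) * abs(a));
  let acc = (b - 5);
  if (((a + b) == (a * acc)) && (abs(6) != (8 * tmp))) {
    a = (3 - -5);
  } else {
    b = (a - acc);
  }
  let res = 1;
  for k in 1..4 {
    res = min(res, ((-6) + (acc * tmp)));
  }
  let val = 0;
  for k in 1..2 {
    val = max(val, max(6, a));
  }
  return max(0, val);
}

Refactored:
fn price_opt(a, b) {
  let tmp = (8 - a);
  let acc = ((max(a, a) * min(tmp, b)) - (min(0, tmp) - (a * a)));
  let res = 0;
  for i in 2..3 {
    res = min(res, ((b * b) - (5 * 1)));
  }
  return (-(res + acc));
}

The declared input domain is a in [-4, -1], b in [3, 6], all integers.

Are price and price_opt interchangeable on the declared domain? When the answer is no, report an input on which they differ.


These are not equivalent — on a=-4, b=3 the outputs split (6 vs -4).
price: tmp := -48 | acc := -2 | (((a + b) == (a * acc)) && (abs(6) != (8 * tmp))): false | b := -2 | res := 1 | iter k=1: | res := 1 | iter k=2: | res := 1 | iter k=3: | res := 1 | val := 0 | iter k=1: | val := 6 | result 6
price_opt: tmp := 12 | acc := 4 | res := 0 | iter i=2: | res := 0 | result -4
verdict: not equivalent; witness: a=-4, b=3


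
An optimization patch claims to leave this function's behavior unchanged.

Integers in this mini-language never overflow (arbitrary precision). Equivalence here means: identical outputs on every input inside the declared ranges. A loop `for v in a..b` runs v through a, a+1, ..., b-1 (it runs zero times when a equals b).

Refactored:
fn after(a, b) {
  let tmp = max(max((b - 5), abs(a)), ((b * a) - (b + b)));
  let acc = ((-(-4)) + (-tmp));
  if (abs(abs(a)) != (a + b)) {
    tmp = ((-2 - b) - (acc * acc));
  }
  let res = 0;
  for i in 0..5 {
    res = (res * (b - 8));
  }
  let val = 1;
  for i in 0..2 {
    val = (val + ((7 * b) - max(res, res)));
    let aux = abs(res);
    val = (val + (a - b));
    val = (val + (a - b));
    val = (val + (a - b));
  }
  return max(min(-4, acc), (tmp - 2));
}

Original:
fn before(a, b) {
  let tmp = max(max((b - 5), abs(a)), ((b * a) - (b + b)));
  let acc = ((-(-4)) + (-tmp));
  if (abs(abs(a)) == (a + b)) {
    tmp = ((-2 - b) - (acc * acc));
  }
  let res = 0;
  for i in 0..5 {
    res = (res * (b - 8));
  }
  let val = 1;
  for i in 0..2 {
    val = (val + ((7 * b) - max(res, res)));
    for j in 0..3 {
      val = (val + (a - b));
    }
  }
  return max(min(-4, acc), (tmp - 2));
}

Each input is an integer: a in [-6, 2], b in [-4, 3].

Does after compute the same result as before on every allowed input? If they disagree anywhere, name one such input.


The rewrite breaks on a=-6, b=-4, where the results are 30 and -28.
before: tmp = 32; acc = -28; (abs(abs(a)) == (a + b)) -> false; res = 0; [i=0]; res = 0; [i=1]; res = 0; [i=2]; res = 0; [i=3]; res = 0; [i=4]; res = 0; val = 1; [i=0]; val = -27; [j=0]; val = -29; [j=1]; val = -31; [j=2]; val = -33; [i=1]; val = -61; [j=0]; val = -63; [j=1]; val = -65; [j=2]; val = -67; return 30
after: tmp = 32; acc = -28; (abs(abs(a)) != (a + b)) -> true; tmp = -782; res = 0; [i=0]; res = 0; [i=1]; res = 0; [i=2]; res = 0; [i=3]; res = 0; [i=4]; res = 0; val = 1; [i=0]; val = -27; aux = 0; val = -29; val = -31; val = -33; [i=1]; val = -61; aux = 0; val = -63; val = -65; val = -67; return -28
verdict: not equivalent; witness: a=-6, b=-4


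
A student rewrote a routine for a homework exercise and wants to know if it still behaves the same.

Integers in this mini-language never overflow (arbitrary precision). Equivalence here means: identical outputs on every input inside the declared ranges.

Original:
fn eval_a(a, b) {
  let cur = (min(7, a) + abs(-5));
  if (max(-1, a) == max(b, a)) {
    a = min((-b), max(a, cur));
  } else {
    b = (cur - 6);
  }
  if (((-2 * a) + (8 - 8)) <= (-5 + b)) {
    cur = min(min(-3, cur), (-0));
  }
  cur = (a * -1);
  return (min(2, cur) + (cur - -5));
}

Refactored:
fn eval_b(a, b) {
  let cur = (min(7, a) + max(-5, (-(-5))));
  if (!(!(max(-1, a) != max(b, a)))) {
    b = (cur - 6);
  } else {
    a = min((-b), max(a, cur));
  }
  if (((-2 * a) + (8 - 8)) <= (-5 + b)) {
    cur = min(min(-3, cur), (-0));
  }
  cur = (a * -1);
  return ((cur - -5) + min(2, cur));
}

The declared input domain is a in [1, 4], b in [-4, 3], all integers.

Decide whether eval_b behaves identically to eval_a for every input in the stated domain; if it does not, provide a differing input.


The two are interchangeable: comparison usage differs, plus boolean connective usage differs, plus constant usage differs, plus min/max/abs usage differs, and every declared input agrees.
One worked example (a=2, b=2) — eval_a: cur=7, then (max(-1, a) == max(b, a)) is true, then a=-2, then (((-2 * a) + (8 - 8)) <= (-5 + b)) is false, then cur=2, then returns 9; eval_b: cur=7, then (!(!(max(-1, a) != max(b, a)))) is false, then a=-2, then (((-2 * a) + (8 - 8)) <= (-5 + b)) is false, then cur=2, then returns 9; agreement on 9.
Sweeping the whole domain (32 inputs) finds no disagreement.
verdict: equivalent


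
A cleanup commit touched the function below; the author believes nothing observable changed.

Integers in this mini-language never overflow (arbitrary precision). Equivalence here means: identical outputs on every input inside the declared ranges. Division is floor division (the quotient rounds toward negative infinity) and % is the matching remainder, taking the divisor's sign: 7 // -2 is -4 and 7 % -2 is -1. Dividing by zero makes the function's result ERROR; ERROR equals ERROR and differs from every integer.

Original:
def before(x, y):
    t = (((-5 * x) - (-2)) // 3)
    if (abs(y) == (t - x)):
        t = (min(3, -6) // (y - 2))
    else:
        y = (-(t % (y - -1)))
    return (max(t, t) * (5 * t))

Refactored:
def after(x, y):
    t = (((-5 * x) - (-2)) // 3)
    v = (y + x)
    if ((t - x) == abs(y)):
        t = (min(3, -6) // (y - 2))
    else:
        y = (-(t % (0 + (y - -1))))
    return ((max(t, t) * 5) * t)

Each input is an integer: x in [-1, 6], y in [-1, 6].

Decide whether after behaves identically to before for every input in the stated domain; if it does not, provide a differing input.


This is a faithful refactor — arithmetic usage differs, local variable names differ, constant usage differs, statement counts differ, but the computed results match everywhere.
Spot check at x=0, y=-1 — before: t = 0; (abs(y) == (t - x)) -> false; division by zero -> ERROR. after: t = 0; v = -1; ((t - x) == abs(y)) -> false; division by zero -> ERROR. Both give ERROR.
Sweeping the whole domain (64 inputs) finds no disagreement.
verdict: equivalent


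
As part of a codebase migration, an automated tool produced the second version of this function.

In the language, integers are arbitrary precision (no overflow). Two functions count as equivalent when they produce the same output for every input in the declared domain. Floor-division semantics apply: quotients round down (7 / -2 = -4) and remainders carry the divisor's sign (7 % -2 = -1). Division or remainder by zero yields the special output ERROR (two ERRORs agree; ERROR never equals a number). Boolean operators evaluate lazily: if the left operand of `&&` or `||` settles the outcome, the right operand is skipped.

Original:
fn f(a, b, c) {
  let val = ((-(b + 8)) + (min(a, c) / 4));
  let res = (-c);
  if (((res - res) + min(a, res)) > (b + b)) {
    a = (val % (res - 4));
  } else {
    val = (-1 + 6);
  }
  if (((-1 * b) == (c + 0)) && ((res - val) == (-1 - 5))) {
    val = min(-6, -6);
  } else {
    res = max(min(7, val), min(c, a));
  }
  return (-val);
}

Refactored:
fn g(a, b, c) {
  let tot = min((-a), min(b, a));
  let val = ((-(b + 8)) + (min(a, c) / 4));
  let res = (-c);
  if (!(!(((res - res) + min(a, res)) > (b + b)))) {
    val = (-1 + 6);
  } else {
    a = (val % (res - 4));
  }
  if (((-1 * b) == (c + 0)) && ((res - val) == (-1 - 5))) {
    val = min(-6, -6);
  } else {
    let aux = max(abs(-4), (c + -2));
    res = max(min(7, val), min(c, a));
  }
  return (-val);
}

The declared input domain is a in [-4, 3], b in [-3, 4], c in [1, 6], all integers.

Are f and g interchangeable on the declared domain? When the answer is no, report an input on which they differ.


a=-4, b=-3, c=1 yields 6 from f but -5 from g.
verdict: not equivalent; witness: a=-4, b=-3, c=1


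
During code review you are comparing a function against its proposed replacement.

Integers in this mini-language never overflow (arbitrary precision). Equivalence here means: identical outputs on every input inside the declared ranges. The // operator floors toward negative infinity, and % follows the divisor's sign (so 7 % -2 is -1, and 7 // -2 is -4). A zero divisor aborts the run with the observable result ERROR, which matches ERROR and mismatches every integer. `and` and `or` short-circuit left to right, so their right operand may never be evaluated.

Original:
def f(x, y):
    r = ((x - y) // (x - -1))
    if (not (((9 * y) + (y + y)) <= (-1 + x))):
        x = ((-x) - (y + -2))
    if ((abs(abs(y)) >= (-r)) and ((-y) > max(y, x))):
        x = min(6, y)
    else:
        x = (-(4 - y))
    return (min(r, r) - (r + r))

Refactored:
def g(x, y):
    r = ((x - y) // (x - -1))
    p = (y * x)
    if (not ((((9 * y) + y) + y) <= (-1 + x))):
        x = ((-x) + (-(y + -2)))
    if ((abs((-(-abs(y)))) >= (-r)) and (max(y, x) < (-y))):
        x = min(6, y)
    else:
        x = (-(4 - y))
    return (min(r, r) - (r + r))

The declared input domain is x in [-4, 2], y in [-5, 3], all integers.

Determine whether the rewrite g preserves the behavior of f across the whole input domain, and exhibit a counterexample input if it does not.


Differences: statement counts differ; local variable names differ; arithmetic usage differs; comparison usage differs — yet all 63 inputs agree.
verdict: equivalent


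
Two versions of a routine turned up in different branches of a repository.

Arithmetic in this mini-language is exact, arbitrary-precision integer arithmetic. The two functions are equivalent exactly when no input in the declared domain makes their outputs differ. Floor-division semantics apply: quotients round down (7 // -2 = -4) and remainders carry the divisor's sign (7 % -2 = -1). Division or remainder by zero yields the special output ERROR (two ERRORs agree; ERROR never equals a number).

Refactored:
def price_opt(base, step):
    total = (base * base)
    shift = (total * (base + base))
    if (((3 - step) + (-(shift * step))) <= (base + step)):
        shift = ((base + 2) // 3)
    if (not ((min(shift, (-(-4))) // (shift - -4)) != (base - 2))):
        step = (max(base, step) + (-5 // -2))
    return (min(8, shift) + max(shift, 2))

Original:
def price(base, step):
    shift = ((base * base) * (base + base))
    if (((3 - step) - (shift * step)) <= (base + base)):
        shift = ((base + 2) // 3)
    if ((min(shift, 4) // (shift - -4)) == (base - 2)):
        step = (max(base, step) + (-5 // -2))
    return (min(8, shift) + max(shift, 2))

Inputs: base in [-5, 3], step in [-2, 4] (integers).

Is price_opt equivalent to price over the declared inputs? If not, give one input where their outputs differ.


Run the pair on base=2, step=0.
price: shift = 16; (((3 - step) - (shift * step)) <= (base + base)) -> true; shift = 1; ((min(shift, 4) // (shift - -4)) == (base - 2)) -> true; step = 4; return 3
price_opt: total = 4; shift = 16; (((3 - step) + (-(shift * step))) <= (base + step)) -> false; (not ((min(shift, (-(-4))) // (shift - -4)) != (base - 2))) -> true; step = 4; return 24
3 != 24, so the rewrite changes behavior.
verdict: not equivalent; witness: base=2, step=0


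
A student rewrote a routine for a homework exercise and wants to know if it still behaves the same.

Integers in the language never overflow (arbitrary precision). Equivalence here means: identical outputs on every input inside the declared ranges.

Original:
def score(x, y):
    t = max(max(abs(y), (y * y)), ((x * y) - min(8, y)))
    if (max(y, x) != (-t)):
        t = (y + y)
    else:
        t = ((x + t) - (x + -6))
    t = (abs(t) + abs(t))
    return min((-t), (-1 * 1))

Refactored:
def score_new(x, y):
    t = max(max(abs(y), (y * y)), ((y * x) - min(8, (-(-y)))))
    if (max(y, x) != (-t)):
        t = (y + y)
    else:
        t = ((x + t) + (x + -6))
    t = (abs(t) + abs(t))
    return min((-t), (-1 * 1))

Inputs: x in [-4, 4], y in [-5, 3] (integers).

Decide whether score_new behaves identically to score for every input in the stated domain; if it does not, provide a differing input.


Not equivalent: x=-4, y=0 separates them (-12 vs -28).
score: t=0, then (max(y, x) != (-t)) is false, then t=6, then t=12, then returns -12
score_new: t=0, then (max(y, x) != (-t)) is false, then t=-14, then t=28, then returns -28
verdict: not equivalent; witness: x=-4, y=0


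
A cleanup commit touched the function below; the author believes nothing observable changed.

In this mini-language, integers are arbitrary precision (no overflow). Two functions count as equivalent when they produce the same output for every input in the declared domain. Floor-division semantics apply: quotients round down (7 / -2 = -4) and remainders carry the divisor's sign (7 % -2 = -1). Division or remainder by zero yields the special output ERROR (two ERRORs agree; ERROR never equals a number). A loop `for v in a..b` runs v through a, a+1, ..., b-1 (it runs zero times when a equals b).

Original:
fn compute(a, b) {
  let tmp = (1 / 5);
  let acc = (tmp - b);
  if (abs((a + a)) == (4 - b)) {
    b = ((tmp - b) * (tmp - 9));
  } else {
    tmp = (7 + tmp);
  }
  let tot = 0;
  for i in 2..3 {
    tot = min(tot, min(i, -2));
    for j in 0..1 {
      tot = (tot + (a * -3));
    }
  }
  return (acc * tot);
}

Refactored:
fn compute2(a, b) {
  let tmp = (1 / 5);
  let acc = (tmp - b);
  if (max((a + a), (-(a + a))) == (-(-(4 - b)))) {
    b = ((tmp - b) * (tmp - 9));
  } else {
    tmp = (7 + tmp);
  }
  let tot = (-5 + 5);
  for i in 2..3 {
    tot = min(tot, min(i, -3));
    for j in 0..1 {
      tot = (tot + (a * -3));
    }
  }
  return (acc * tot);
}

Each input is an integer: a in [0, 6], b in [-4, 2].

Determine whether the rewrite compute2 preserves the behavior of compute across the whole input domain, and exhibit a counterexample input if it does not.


There is a counterexample at a=0, b=-4: -8 on one side, -12 on the other.
compute: tmp becomes 0; next acc becomes 4; next (abs((a + a)) == (4 - b)) evaluates to false; next tmp becomes 7; next tot becomes 0; next at i=2:; next tot becomes -2; next at j=0:; next tot becomes -2; next final value -8
compute2: tmp becomes 0; next acc becomes 4; next (max((a + a), (-(a + a))) == (-(-(4 - b)))) evaluates to false; next tmp becomes 7; next tot becomes 0; next at i=2:; next tot becomes -3; next at j=0:; next tot becomes -3; next final value -12
verdict: not equivalent; witness: a=0, b=-4


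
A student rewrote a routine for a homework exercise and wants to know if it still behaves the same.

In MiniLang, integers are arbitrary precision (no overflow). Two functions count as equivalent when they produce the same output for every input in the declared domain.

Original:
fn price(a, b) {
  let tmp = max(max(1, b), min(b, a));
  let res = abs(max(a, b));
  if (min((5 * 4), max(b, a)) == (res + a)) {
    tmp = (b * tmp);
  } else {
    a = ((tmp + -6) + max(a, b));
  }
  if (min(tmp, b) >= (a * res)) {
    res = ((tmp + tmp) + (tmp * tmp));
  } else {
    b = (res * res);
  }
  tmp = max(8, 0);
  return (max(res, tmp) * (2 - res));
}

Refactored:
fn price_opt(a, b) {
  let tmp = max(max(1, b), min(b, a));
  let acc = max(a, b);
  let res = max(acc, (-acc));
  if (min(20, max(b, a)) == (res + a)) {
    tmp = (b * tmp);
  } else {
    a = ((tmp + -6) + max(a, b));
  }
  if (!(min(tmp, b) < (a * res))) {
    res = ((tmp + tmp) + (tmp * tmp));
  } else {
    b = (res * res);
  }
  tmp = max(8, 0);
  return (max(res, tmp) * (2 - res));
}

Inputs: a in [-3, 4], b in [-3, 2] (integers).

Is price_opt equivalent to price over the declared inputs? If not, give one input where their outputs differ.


Equivalent — the differences include min/max/abs usage differs; and boolean connective usage differs; and local variable names differ; and statement counts differ; and constant usage differs; and comparison usage differs; and arithmetic usage differs, yet no declared input distinguishes the two.
Spot check at a=1, b=1 — price: tmp := 1 | res := 1 | (min((5 * 4), max(b, a)) == (res + a)): false | a := -4 | (min(tmp, b) >= (a * res)): true | res := 3 | tmp := 8 | result -8. price_opt: tmp := 1 | acc := 1 | res := 1 | (min(20, max(b, a)) == (res + a)): false | a := -4 | (!(min(tmp, b) < (a * res))): true | res := 3 | tmp := 8 | result -8. Both give -8.
Sweeping the whole domain (48 inputs) finds no disagreement.
verdict: equivalent


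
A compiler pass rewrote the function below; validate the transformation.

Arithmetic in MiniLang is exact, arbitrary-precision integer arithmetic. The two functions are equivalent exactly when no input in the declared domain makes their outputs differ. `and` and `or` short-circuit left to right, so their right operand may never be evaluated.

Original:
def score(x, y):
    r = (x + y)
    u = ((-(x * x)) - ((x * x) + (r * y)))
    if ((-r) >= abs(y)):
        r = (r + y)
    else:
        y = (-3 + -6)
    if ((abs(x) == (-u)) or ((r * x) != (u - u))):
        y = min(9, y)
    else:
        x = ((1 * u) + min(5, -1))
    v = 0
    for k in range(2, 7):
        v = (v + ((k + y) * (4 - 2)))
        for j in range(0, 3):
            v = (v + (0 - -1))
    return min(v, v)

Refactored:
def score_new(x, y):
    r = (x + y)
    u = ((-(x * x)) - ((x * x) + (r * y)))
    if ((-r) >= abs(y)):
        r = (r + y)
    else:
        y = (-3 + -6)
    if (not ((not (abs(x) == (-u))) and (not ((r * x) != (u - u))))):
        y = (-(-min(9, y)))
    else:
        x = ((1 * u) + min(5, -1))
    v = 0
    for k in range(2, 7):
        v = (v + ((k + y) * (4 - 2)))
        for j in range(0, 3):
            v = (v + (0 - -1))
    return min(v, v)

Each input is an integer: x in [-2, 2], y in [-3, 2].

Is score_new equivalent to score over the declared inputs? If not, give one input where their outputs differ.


Behavior is preserved: although boolean connective usage differs, the outputs never diverge.
Tracing x=0, y=-2: score: r=-2, then u=-4, then ((-r) >= abs(y)) is true, then r=-4, then ((abs(x) == (-u)) or ((r * x) != (u - u))) is false, then x=-5, then v=0, then (k=2), then v=0, then (j=0), then v=1, then (j=1), then v=2, then (j=2), then v=3, then (k=3), then v=5, then (j=0), then v=6, then (j=1), then v=7, then (j=2), then v=8, then (k=4), then v=12, then (j=0), then v=13, then (j=1), then v=14, then (j=2), then v=15, then (k=5), then v=21, then (j=0), then v=22, then (j=1), then v=23, then (j=2), then v=24, then (k=6), then v=32, then (j=0), then v=33, then (j=1), then v=34, then (j=2), then v=35, then returns 35 | score_new: r=-2, then u=-4, then ((-r) >= abs(y)) is true, then r=-4, then (not ((not (abs(x) == (-u))) and (not ((r * x) != (u - u))))) is false, then x=-5, then v=0, then (k=2), then v=0, then (j=0), then v=1, then (j=1), then v=2, then (j=2), then v=3, then (k=3), then v=5, then (j=0), then v=6, then (j=1), then v=7, then (j=2), then v=8, then (k=4), then v=12, then (j=0), then v=13, then (j=1), then v=14, then (j=2), then v=15, then (k=5), then v=21, then (j=0), then v=22, then (j=1), then v=23, then (j=2), then v=24, then (k=6), then v=32, then (j=0), then v=33, then (j=1), then v=34, then (j=2), then v=35, then returns 35 — matching result 35.
Sweeping the whole domain (30 inputs) finds no disagreement.
verdict: equivalent


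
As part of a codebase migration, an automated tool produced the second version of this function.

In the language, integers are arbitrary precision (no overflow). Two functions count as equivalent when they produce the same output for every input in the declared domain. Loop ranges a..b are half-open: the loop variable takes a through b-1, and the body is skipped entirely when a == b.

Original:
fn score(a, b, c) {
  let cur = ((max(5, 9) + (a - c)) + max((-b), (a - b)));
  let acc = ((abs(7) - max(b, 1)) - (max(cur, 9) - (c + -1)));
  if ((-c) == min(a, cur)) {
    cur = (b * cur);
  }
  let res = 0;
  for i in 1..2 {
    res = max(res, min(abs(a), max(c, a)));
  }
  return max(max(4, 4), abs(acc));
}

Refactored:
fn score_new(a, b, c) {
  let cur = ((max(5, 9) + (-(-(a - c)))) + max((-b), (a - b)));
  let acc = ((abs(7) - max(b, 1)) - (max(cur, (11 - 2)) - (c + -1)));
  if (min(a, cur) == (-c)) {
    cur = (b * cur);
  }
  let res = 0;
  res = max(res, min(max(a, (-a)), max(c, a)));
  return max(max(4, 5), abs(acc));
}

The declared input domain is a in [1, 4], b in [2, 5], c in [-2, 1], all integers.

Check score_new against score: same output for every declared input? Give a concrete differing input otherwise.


Run the pair on a=1, b=2, c=1.
score: cur=8, then acc=-4, then ((-c) == min(a, cur)) is false, then res=0, then (i=1), then res=1, then returns 4
score_new: cur=8, then acc=-4, then (min(a, cur) == (-c)) is false, then res=0, then res=1, then returns 5
4 against 5: the behavior changed.
verdict: not equivalent; witness: a=1, b=2, c=1


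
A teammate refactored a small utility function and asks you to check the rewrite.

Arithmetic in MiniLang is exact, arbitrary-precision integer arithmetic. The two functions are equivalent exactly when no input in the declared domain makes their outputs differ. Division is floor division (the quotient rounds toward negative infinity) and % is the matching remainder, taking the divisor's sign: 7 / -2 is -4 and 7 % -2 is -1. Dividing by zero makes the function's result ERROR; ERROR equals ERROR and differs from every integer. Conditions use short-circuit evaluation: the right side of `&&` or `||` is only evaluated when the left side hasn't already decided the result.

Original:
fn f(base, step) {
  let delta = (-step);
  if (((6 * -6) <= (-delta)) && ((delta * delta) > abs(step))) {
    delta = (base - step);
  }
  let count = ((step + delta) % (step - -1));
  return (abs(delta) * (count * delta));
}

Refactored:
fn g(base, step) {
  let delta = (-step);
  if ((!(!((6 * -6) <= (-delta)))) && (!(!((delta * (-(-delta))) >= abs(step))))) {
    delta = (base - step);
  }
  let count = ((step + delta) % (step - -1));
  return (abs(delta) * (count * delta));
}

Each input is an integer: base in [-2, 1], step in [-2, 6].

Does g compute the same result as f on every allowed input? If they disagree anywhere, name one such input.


Try base=-1, step=1.
f: delta=-1, then (((6 * -6) <= (-delta)) && ((delta * delta) > abs(step))) is false, then count=0, then returns 0
g: delta=-1, then ((!(!((6 * -6) <= (-delta)))) && (!(!((delta * (-(-delta))) >= abs(step))))) is true, then delta=-2, then count=1, then returns -4
0 against -4: the behavior changed.
verdict: not equivalent; witness: base=-1, step=1


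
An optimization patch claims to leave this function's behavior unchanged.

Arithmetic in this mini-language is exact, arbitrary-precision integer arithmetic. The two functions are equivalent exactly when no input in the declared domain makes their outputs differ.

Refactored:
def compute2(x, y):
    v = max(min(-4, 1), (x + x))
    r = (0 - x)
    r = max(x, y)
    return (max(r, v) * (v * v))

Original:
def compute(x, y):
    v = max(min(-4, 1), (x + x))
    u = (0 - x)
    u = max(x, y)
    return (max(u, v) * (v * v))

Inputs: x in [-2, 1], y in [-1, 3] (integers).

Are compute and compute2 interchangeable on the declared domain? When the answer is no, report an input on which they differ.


Equivalent — the differences include local variable names differ, yet no declared input distinguishes the two.
One worked example (x=-1, y=-1) — compute: v = -2; u = 1; u = -1; return -4; compute2: v = -2; r = 1; r = -1; return -4; agreement on -4.
Across all 20 domain points the two functions coincide.
verdict: equivalent


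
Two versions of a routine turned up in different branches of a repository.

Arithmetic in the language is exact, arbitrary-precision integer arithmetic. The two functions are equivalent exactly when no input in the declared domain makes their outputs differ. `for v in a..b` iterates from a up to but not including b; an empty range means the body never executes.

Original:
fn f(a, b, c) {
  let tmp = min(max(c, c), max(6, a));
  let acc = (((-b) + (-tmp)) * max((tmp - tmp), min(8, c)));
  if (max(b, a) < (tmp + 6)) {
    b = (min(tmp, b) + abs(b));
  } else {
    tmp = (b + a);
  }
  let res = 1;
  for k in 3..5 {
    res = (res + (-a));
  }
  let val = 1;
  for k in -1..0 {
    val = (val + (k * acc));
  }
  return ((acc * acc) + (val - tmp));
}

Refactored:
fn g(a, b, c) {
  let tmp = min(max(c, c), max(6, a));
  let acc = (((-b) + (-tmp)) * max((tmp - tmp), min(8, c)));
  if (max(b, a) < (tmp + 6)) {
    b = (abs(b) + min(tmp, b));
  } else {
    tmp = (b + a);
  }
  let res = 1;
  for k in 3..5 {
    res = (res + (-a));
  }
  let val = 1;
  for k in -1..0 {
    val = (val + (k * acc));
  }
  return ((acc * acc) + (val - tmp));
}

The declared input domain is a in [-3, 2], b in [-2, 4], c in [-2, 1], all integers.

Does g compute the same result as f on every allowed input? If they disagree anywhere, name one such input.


Behavior is preserved: although same computation, different form, the outputs never diverge.
Spot check at a=2, b=3, c=-2 — f: tmp := -2 | acc := 0 | (max(b, a) < (tmp + 6)): true | b := 1 | res := 1 | iter k=3: | res := -1 | iter k=4: | res := -3 | val := 1 | iter k=-1: | val := 1 | result 3. g: tmp := -2 | acc := 0 | (max(b, a) < (tmp + 6)): true | b := 1 | res := 1 | iter k=3: | res := -1 | iter k=4: | res := -3 | val := 1 | iter k=-1: | val := 1 | result 3. Both give 3.
Sweeping the whole domain (168 inputs) finds no disagreement.
verdict: equivalent


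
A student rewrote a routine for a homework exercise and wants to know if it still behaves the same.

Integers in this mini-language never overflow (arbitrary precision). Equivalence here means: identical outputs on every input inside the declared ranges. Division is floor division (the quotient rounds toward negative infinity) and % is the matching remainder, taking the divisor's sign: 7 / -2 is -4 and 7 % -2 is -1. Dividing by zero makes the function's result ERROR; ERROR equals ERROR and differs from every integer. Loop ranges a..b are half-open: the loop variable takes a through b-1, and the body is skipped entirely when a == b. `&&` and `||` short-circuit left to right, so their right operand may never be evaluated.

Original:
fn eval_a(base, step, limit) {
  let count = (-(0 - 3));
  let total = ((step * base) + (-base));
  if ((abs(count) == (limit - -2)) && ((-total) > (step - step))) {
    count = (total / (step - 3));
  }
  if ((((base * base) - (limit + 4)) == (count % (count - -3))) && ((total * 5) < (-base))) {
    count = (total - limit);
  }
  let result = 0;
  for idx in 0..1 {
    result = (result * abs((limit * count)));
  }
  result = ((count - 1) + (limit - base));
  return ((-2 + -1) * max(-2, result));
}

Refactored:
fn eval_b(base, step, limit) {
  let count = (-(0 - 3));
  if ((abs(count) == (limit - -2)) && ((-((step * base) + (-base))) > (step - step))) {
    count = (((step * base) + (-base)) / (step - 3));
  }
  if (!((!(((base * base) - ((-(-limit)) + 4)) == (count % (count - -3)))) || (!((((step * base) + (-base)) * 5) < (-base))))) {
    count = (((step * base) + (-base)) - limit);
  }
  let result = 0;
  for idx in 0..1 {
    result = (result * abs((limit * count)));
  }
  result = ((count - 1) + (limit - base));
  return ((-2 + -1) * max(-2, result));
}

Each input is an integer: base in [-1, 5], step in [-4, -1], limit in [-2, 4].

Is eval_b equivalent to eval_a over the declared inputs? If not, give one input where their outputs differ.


The two are interchangeable: arithmetic usage differs, statement counts differ, boolean connective usage differs, local variable names differ, and every declared input agrees.
Tracing base=2, step=-2, limit=-2: eval_a: count becomes 3; next total becomes -6; next ((abs(count) == (limit - -2)) && ((-total) > (step - step))) evaluates to false; next ((((base * base) - (limit + 4)) == (count % (count - -3))) && ((total * 5) < (-base))) evaluates to false; next result becomes 0; next at idx=0:; next result becomes 0; next result becomes -2; next final value 6 | eval_b: count becomes 3; next ((abs(count) == (limit - -2)) && ((-((step * base) + (-base))) > (step - step))) evaluates to false; next (!((!(((base * base) - ((-(-limit)) + 4)) == (count % (count - -3)))) || (!((((step * base) + (-base)) * 5) < (-base))))) evaluates to false; next result becomes 0; next at idx=0:; next result becomes 0; next result becomes -2; next final value 6 — matching result 6.
Sweeping the whole domain (196 inputs) finds no disagreement.
verdict: equivalent
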